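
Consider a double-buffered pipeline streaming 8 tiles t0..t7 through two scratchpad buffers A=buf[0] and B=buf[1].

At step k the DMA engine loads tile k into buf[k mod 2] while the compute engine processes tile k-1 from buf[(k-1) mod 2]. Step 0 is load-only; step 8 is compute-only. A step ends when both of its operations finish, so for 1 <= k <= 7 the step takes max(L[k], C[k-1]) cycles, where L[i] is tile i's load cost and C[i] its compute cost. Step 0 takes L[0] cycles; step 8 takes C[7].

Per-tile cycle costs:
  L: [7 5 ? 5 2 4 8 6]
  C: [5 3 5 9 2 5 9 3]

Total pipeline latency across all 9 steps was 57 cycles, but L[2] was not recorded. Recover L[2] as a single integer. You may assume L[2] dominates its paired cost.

L[2] = 7

step 0 → dur = L[0]=7 = 7
step 1 → dur = max(L[1]=5, C[0]=5) = 5
step 2 → dur = max(L[2]=?, C[1]=3) = L[2]  (unknown; binding)
step 3 → dur = max(L[3]=5, C[2]=5) = 5
step 4 → dur = max(L[4]=2, C[3]=9) = 9
step 5 → dur = max(L[5]=4, C[4]=2) = 4
step 6 → dur = max(L[6]=8, C[5]=5) = 8
step 7 → dur = max(L[7]=6, C[6]=9) = 9
step 8 → dur = C[7]=3 = 3
sum of known step durations = 50
dur[2] = total - known = 57 - 50 = 7
L[2] is the binding max in step 2, so L[2] = dur[2] = 7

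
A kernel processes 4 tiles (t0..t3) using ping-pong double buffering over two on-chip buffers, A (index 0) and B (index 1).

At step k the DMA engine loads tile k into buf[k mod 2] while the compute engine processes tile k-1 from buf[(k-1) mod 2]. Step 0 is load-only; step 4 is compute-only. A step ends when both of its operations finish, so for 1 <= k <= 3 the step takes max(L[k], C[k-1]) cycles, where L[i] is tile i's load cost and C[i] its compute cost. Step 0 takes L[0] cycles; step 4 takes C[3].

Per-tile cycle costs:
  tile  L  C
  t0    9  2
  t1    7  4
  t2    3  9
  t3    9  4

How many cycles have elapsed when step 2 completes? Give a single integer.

k=0 load=t0/9c comp=- wait=9 total=9
k=1 load=t1/7c comp=t0/2c wait=7 total=16
k=2 load=t2/3c comp=t1/4c wait=4 total=20
k=3 load=t3/9c comp=t2/9c wait=9 total=29
k=4 load=- comp=t3/4c wait=4 total=33

end_cycle[2] = 20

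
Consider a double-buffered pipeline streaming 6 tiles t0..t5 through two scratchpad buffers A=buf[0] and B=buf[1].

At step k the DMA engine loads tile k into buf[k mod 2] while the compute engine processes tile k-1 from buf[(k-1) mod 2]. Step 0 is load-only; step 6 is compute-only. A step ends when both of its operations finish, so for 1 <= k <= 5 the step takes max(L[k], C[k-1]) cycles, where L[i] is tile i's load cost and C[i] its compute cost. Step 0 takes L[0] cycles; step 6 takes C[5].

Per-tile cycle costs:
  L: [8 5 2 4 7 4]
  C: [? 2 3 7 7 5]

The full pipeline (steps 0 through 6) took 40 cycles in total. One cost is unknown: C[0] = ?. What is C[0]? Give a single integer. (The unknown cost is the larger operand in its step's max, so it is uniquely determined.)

step 0 = dur = L[0]=8 = 8
step 1 = dur = max(L[1]=5, C[0]=?) = C[0]  (unknown; binding)
step 2 = dur = max(L[2]=2, C[1]=2) = 2
step 3 = dur = max(L[3]=4, C[2]=3) = 4
step 4 = dur = max(L[4]=7, C[3]=7) = 7
step 5 = dur = max(L[5]=4, C[4]=7) = 7
step 6 = dur = C[5]=5 = 5
sum of known step durations = 33
dur[1] = total - known = 40 - 33 = 7
C[0] is the binding max in step 1, so C[0] = dur[1] = 7

C[0] = 7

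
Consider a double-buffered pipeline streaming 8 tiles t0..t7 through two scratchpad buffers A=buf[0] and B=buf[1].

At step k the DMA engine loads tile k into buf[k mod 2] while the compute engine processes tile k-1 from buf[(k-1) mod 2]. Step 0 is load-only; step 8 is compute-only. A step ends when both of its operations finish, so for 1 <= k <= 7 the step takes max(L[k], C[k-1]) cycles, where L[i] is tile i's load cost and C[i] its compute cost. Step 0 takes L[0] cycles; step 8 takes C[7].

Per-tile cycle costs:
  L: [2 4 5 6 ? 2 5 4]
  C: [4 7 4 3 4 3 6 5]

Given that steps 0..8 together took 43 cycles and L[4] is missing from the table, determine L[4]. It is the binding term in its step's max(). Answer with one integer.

L[4] = 4

step 0 → dur = L[0]=2 = 2
step 1 → dur = max(L[1]=4, C[0]=4) = 4
step 2 → dur = max(L[2]=5, C[1]=7) = 7
step 3 → dur = max(L[3]=6, C[2]=4) = 6
step 4 → dur = max(L[4]=?, C[3]=3) = L[4]  (unknown; binding)
step 5 → dur = max(L[5]=2, C[4]=4) = 4
step 6 → dur = max(L[6]=5, C[5]=3) = 5
step 7 → dur = max(L[7]=4, C[6]=6) = 6
step 8 → dur = C[7]=5 = 5
sum of known step durations = 39
dur[4] = total - known = 43 - 39 = 4
L[4] is the binding max in step 4, so L[4] = dur[4] = 4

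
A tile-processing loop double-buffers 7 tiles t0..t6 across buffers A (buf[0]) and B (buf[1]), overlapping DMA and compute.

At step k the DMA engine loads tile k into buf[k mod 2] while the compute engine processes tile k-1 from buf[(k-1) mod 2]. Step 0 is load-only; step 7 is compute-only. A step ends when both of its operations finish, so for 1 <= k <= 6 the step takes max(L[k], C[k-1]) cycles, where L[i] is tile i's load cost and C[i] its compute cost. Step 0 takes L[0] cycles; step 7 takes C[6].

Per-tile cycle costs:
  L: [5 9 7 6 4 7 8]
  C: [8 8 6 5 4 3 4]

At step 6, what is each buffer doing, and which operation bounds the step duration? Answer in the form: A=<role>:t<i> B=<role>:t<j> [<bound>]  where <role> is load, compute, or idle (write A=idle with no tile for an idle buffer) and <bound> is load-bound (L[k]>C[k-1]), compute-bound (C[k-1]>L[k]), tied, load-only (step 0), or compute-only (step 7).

  0. 5=5c; end=5; A:t0 B:-
  1. max(9,8)=9c; end=14; A:t0 B:t1
  2. max(7,8)=8c; end=22; A:t2 B:t1
  3. max(6,6)=6c; end=28; A:t2 B:t3
  4. max(4,5)=5c; end=33; A:t4 B:t3
  5. max(7,4)=7c; end=40; A:t4 B:t5
  6. max(8,3)=8c; end=48; A:t6 B:t5
  7. 4=4c; end=52; A:t6 B:t5

step 6: A=load:t6 B=compute:t5 [load-bound]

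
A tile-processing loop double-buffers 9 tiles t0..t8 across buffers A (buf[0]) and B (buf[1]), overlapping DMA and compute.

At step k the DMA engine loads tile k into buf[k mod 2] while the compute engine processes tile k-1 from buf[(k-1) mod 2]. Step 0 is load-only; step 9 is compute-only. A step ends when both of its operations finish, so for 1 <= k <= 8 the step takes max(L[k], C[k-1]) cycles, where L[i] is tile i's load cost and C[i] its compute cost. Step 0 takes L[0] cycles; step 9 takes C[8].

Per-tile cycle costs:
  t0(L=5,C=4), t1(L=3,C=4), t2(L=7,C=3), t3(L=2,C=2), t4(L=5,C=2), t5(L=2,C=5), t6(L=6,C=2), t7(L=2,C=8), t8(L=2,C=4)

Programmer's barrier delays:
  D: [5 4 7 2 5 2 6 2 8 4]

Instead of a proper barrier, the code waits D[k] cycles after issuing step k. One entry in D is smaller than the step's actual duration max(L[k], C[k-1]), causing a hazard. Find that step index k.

hazard at step 3

step 0: need L[0]=5 = 5; D[0]=5 ok
step 1: need max(L[1]=3,C[0]=4) = 4; D[1]=4 ok
step 2: need max(L[2]=7,C[1]=4) = 7; D[2]=7 ok
step 3: need max(L[3]=2,C[2]=3) = 3; D[3]=2 SHORT
step 4: need max(L[4]=5,C[3]=2) = 5; D[4]=5 ok
step 5: need max(L[5]=2,C[4]=2) = 2; D[5]=2 ok
step 6: need max(L[6]=6,C[5]=5) = 6; D[6]=6 ok
step 7: need max(L[7]=2,C[6]=2) = 2; D[7]=2 ok
step 8: need max(L[8]=2,C[7]=8) = 8; D[8]=8 ok
step 9: need C[8]=4 = 4; D[9]=4 ok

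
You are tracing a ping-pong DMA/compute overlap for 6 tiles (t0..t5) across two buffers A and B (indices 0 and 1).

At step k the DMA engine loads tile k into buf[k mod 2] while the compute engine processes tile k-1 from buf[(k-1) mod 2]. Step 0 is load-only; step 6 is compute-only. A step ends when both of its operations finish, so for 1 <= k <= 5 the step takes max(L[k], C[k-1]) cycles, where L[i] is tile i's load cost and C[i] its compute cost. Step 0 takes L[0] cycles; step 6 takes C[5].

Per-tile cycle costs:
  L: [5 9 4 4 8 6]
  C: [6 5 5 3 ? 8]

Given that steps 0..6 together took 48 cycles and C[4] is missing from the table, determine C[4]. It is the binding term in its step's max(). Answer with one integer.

step 0 | dur = L[0]=5 = 5
step 1 | dur = max(L[1]=9, C[0]=6) = 9
step 2 | dur = max(L[2]=4, C[1]=5) = 5
step 3 | dur = max(L[3]=4, C[2]=5) = 5
step 4 | dur = max(L[4]=8, C[3]=3) = 8
step 5 | dur = max(L[5]=6, C[4]=?) = C[4]  (unknown; binding)
step 6 | dur = C[5]=8 = 8
sum of known step durations = 40
dur[5] = total - known = 48 - 40 = 8
C[4] is the binding max in step 5, so C[4] = dur[5] = 8

C[4] = 8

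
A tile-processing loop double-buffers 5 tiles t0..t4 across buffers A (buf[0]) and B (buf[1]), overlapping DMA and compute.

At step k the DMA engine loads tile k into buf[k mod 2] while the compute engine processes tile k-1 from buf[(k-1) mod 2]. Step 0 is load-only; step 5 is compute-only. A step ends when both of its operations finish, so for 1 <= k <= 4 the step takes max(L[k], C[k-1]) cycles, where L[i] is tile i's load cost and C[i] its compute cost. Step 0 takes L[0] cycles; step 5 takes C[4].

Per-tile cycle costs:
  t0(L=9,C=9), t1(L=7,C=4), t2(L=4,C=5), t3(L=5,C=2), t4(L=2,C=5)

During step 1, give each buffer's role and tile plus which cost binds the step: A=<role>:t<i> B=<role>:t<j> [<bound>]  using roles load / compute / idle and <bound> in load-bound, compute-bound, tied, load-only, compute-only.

[0] DMA t0→A (9c) ∥ CU idle ⇒ 9c, clock 9
[1] DMA t1→B (7c) ∥ CU A:t0 (9c) ⇒ 9c, clock 18
[2] DMA t2→A (4c) ∥ CU B:t1 (4c) ⇒ 4c, clock 22
[3] DMA t3→B (5c) ∥ CU A:t2 (5c) ⇒ 5c, clock 27
[4] DMA t4→A (2c) ∥ CU B:t3 (2c) ⇒ 2c, clock 29
[5] DMA idle ∥ CU A:t4 (5c) ⇒ 5c, clock 34

step 1: A=compute:t0 B=load:t1 [compute-bound]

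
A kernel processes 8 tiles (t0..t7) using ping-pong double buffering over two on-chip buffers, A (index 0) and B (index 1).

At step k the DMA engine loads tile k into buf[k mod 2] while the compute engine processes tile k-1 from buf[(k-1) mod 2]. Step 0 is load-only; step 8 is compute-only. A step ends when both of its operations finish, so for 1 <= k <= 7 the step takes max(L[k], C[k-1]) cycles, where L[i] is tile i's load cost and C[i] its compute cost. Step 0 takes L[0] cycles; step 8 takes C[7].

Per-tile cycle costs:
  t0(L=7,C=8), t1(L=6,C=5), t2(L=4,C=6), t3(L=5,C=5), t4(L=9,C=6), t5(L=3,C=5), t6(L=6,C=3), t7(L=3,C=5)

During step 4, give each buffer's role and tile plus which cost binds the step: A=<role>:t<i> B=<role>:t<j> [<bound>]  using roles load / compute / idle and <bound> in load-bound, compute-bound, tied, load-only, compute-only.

k=0 load=t0/7c comp=- wait=7 total=7
k=1 load=t1/6c comp=t0/8c wait=8 total=15
k=2 load=t2/4c comp=t1/5c wait=5 total=20
k=3 load=t3/5c comp=t2/6c wait=6 total=26
k=4 load=t4/9c comp=t3/5c wait=9 total=35
k=5 load=t5/3c comp=t4/6c wait=6 total=41
k=6 load=t6/6c comp=t5/5c wait=6 total=47
k=7 load=t7/3c comp=t6/3c wait=3 total=50
k=8 load=- comp=t7/5c wait=5 total=55

step 4: A=load:t4 B=compute:t3 [load-bound]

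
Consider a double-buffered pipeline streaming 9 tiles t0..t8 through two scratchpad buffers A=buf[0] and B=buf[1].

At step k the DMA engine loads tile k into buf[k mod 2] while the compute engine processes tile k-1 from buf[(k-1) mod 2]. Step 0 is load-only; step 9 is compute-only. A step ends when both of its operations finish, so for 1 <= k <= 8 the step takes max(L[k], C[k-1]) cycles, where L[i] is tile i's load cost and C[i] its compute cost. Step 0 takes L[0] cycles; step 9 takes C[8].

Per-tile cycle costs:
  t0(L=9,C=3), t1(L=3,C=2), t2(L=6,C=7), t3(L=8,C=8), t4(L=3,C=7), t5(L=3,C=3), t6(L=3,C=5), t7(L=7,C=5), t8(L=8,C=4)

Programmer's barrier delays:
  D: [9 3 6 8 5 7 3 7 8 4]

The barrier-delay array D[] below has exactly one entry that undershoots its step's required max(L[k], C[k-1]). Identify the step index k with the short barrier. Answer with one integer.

hazard at step 4

k=0 barrier L[0]=9→9c, D[0]=9 ok
k=1 barrier max(L[1]=3,C[0]=3)→3c, D[1]=3 ok
k=2 barrier max(L[2]=6,C[1]=2)→6c, D[2]=6 ok
k=3 barrier max(L[3]=8,C[2]=7)→8c, D[3]=8 ok
k=4 barrier max(L[4]=3,C[3]=8)→8c, D[4]=5 SHORT
k=5 barrier max(L[5]=3,C[4]=7)→7c, D[5]=7 ok
k=6 barrier max(L[6]=3,C[5]=3)→3c, D[6]=3 ok
k=7 barrier max(L[7]=7,C[6]=5)→7c, D[7]=7 ok
k=8 barrier max(L[8]=8,C[7]=5)→8c, D[8]=8 ok
k=9 barrier C[8]=4→4c, D[9]=4 ok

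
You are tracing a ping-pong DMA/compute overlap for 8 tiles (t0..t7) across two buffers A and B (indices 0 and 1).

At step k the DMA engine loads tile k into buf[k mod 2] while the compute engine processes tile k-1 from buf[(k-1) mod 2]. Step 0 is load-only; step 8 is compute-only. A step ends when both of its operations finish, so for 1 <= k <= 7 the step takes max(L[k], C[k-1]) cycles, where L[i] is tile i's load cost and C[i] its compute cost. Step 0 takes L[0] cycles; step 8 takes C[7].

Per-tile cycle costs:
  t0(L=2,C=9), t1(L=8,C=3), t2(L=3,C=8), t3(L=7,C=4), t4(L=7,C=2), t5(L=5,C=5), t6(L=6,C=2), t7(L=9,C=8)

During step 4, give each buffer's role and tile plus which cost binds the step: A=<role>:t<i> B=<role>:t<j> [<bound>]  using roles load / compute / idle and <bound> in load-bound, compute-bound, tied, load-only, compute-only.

step 4: A=load:t4 B=compute:t3 [load-bound]

[0] DMA t0→A (2c) ∥ CU idle ⇒ 2c, clock 2
[1] DMA t1→B (8c) ∥ CU A:t0 (9c) ⇒ 9c, clock 11
[2] DMA t2→A (3c) ∥ CU B:t1 (3c) ⇒ 3c, clock 14
[3] DMA t3→B (7c) ∥ CU A:t2 (8c) ⇒ 8c, clock 22
[4] DMA t4→A (7c) ∥ CU B:t3 (4c) ⇒ 7c, clock 29
[5] DMA t5→B (5c) ∥ CU A:t4 (2c) ⇒ 5c, clock 34
[6] DMA t6→A (6c) ∥ CU B:t5 (5c) ⇒ 6c, clock 40
[7] DMA t7→B (9c) ∥ CU A:t6 (2c) ⇒ 9c, clock 49
[8] DMA idle ∥ CU B:t7 (8c) ⇒ 8c, clock 57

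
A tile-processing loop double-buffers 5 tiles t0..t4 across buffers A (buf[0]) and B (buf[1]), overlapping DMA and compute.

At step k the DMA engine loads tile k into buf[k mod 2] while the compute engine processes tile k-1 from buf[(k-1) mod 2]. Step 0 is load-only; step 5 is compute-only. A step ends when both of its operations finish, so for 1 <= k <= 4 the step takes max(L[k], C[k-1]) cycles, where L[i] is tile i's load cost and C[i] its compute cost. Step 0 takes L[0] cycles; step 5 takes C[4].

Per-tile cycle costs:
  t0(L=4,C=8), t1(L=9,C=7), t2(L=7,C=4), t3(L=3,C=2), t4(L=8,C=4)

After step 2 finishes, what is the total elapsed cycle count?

end_cycle[2] = 20

step 0: L[0]=4 → dur=4, Σ=4 | A=load:t0 B=idle [load-only]
step 1: L[1]=9 C[0]=8 → dur=9, Σ=13 | A=compute:t0 B=load:t1 [load-bound]
step 2: L[2]=7 C[1]=7 → dur=7, Σ=20 | A=load:t2 B=compute:t1 [tied]
step 3: L[3]=3 C[2]=4 → dur=4, Σ=24 | A=compute:t2 B=load:t3 [compute-bound]
step 4: L[4]=8 C[3]=2 → dur=8, Σ=32 | A=load:t4 B=compute:t3 [load-bound]
step 5: C[4]=4 → dur=4, Σ=36 | A=compute:t4 B=idle [compute-only]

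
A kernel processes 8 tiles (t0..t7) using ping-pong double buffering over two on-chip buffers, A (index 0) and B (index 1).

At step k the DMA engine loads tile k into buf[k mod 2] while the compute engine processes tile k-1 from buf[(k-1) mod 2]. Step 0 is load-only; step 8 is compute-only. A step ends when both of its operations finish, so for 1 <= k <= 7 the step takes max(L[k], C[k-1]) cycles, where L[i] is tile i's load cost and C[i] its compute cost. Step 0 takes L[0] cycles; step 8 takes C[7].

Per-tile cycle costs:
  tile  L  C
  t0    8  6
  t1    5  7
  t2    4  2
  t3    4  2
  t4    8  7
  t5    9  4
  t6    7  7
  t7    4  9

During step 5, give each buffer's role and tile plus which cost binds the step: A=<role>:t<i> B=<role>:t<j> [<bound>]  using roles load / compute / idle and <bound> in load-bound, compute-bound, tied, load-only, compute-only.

step 5: A=compute:t4 B=load:t5 [load-bound]

step 0: L[0]=8 → dur=8, Σ=8 | A=load:t0 B=idle [load-only]
step 1: L[1]=5 C[0]=6 → dur=6, Σ=14 | A=compute:t0 B=load:t1 [compute-bound]
step 2: L[2]=4 C[1]=7 → dur=7, Σ=21 | A=load:t2 B=compute:t1 [compute-bound]
step 3: L[3]=4 C[2]=2 → dur=4, Σ=25 | A=compute:t2 B=load:t3 [load-bound]
step 4: L[4]=8 C[3]=2 → dur=8, Σ=33 | A=load:t4 B=compute:t3 [load-bound]
step 5: L[5]=9 C[4]=7 → dur=9, Σ=42 | A=compute:t4 B=load:t5 [load-bound]
step 6: L[6]=7 C[5]=4 → dur=7, Σ=49 | A=load:t6 B=compute:t5 [load-bound]
step 7: L[7]=4 C[6]=7 → dur=7, Σ=56 | A=compute:t6 B=load:t7 [compute-bound]
step 8: C[7]=9 → dur=9, Σ=65 | A=idle B=compute:t7 [compute-only]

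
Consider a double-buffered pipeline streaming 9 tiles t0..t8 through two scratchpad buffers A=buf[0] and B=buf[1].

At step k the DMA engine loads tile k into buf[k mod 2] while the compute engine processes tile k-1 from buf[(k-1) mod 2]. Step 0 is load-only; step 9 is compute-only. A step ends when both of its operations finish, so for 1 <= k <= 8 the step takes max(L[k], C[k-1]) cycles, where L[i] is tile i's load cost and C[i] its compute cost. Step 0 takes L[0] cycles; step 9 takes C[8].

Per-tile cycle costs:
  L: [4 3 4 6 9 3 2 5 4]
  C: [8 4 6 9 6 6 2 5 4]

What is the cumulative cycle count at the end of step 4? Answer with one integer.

end_cycle[4] = 31

[0] DMA t0→A (4c) ∥ CU idle ⇒ 4c, clock 4
[1] DMA t1→B (3c) ∥ CU A:t0 (8c) ⇒ 8c, clock 12
[2] DMA t2→A (4c) ∥ CU B:t1 (4c) ⇒ 4c, clock 16
[3] DMA t3→B (6c) ∥ CU A:t2 (6c) ⇒ 6c, clock 22
[4] DMA t4→A (9c) ∥ CU B:t3 (9c) ⇒ 9c, clock 31
[5] DMA t5→B (3c) ∥ CU A:t4 (6c) ⇒ 6c, clock 37
[6] DMA t6→A (2c) ∥ CU B:t5 (6c) ⇒ 6c, clock 43
[7] DMA t7→B (5c) ∥ CU A:t6 (2c) ⇒ 5c, clock 48
[8] DMA t8→A (4c) ∥ CU B:t7 (5c) ⇒ 5c, clock 53
[9] DMA idle ∥ CU A:t8 (4c) ⇒ 4c, clock 57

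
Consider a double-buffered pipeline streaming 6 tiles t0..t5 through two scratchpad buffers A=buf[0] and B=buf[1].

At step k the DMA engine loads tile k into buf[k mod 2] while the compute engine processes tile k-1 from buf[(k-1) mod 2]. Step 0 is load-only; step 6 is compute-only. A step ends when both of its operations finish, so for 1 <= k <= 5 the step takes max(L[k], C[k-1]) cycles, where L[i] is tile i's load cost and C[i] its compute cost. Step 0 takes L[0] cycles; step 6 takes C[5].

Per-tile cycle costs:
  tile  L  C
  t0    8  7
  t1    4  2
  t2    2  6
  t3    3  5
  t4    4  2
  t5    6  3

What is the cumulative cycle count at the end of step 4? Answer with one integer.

end_cycle[4] = 28

step 0: L[0]=8 → dur=8, Σ=8 | A=load:t0 B=idle [load-only]
step 1: L[1]=4 C[0]=7 → dur=7, Σ=15 | A=compute:t0 B=load:t1 [compute-bound]
step 2: L[2]=2 C[1]=2 → dur=2, Σ=17 | A=load:t2 B=compute:t1 [tied]
step 3: L[3]=3 C[2]=6 → dur=6, Σ=23 | A=compute:t2 B=load:t3 [compute-bound]
step 4: L[4]=4 C[3]=5 → dur=5, Σ=28 | A=load:t4 B=compute:t3 [compute-bound]
step 5: L[5]=6 C[4]=2 → dur=6, Σ=34 | A=compute:t4 B=load:t5 [load-bound]
step 6: C[5]=3 → dur=3, Σ=37 | A=idle B=compute:t5 [compute-only]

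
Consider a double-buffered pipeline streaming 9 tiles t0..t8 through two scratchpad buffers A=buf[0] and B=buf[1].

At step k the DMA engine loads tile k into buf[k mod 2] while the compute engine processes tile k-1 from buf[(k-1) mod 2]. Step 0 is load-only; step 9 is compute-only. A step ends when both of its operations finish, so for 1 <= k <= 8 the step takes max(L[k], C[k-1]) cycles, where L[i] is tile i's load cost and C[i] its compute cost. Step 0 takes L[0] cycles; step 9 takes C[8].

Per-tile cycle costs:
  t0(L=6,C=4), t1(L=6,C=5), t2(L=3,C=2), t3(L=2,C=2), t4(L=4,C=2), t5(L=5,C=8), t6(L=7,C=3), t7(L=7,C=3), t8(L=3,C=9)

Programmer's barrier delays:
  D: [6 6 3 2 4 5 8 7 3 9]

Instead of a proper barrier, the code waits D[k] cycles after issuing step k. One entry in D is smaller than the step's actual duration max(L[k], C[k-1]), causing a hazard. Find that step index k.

hazard at step 2

step 0: need L[0]=6 = 6; D[0]=6 ok
step 1: need max(L[1]=6,C[0]=4) = 6; D[1]=6 ok
step 2: need max(L[2]=3,C[1]=5) = 5; D[2]=3 SHORT
step 3: need max(L[3]=2,C[2]=2) = 2; D[3]=2 ok
step 4: need max(L[4]=4,C[3]=2) = 4; D[4]=4 ok
step 5: need max(L[5]=5,C[4]=2) = 5; D[5]=5 ok
step 6: need max(L[6]=7,C[5]=8) = 8; D[6]=8 ok
step 7: need max(L[7]=7,C[6]=3) = 7; D[7]=7 ok
step 8: need max(L[8]=3,C[7]=3) = 3; D[8]=3 ok
step 9: need C[8]=9 = 9; D[9]=9 ok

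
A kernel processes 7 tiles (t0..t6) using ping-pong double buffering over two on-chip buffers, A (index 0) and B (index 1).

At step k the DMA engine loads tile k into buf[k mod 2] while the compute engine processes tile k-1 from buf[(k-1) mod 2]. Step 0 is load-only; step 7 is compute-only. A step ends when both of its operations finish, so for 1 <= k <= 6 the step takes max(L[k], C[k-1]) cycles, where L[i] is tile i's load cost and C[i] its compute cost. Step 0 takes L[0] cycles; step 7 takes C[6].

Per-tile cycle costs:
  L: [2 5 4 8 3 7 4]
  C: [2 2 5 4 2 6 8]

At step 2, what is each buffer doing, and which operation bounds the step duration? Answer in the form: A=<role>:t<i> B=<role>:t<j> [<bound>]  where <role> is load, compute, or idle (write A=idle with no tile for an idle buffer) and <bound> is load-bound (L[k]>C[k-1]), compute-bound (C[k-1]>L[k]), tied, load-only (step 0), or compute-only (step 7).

step 2: A=load:t2 B=compute:t1 [load-bound]

[0] DMA t0→A (2c) ∥ CU idle ⇒ 2c, clock 2
[1] DMA t1→B (5c) ∥ CU A:t0 (2c) ⇒ 5c, clock 7
[2] DMA t2→A (4c) ∥ CU B:t1 (2c) ⇒ 4c, clock 11
[3] DMA t3→B (8c) ∥ CU A:t2 (5c) ⇒ 8c, clock 19
[4] DMA t4→A (3c) ∥ CU B:t3 (4c) ⇒ 4c, clock 23
[5] DMA t5→B (7c) ∥ CU A:t4 (2c) ⇒ 7c, clock 30
[6] DMA t6→A (4c) ∥ CU B:t5 (6c) ⇒ 6c, clock 36
[7] DMA idle ∥ CU A:t6 (8c) ⇒ 8c, clock 44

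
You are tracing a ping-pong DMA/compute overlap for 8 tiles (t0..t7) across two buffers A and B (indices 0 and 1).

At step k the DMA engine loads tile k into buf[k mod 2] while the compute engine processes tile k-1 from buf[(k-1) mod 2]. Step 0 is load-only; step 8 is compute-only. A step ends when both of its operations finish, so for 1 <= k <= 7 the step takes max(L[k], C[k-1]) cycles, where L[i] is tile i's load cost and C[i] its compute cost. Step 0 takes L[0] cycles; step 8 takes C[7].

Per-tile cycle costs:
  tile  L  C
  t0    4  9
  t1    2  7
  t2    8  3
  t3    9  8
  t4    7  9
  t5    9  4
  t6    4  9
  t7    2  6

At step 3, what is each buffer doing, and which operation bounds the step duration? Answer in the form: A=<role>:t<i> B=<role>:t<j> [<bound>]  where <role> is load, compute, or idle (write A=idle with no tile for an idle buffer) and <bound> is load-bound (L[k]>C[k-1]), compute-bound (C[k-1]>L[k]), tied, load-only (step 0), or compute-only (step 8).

  0. 4=4c; end=4; A:t0 B:-
  1. max(2,9)=9c; end=13; A:t0 B:t1
  2. max(8,7)=8c; end=21; A:t2 B:t1
  3. max(9,3)=9c; end=30; A:t2 B:t3
  4. max(7,8)=8c; end=38; A:t4 B:t3
  5. max(9,9)=9c; end=47; A:t4 B:t5
  6. max(4,4)=4c; end=51; A:t6 B:t5
  7. max(2,9)=9c; end=60; A:t6 B:t7
  8. 6=6c; end=66; A:t6 B:t7

step 3: A=compute:t2 B=load:t3 [load-bound]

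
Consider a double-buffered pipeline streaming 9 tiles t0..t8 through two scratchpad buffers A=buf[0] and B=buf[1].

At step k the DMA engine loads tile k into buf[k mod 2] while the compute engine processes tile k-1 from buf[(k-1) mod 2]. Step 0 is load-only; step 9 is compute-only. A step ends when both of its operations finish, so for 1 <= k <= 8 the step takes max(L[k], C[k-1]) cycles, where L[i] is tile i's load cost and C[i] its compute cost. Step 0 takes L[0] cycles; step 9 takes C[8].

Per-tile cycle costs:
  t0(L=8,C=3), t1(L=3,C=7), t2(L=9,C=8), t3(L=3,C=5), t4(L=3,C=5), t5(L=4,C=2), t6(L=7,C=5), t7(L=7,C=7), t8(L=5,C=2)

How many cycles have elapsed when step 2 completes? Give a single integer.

end_cycle[2] = 20

step 0: L[0]=8 → dur=8, Σ=8 | A=load:t0 B=idle [load-only]
step 1: L[1]=3 C[0]=3 → dur=3, Σ=11 | A=compute:t0 B=load:t1 [tied]
step 2: L[2]=9 C[1]=7 → dur=9, Σ=20 | A=load:t2 B=compute:t1 [load-bound]
step 3: L[3]=3 C[2]=8 → dur=8, Σ=28 | A=compute:t2 B=load:t3 [compute-bound]
step 4: L[4]=3 C[3]=5 → dur=5, Σ=33 | A=load:t4 B=compute:t3 [compute-bound]
step 5: L[5]=4 C[4]=5 → dur=5, Σ=38 | A=compute:t4 B=load:t5 [compute-bound]
step 6: L[6]=7 C[5]=2 → dur=7, Σ=45 | A=load:t6 B=compute:t5 [load-bound]
step 7: L[7]=7 C[6]=5 → dur=7, Σ=52 | A=compute:t6 B=load:t7 [load-bound]
step 8: L[8]=5 C[7]=7 → dur=7, Σ=59 | A=load:t8 B=compute:t7 [compute-bound]
step 9: C[8]=2 → dur=2, Σ=61 | A=compute:t8 B=idle [compute-only]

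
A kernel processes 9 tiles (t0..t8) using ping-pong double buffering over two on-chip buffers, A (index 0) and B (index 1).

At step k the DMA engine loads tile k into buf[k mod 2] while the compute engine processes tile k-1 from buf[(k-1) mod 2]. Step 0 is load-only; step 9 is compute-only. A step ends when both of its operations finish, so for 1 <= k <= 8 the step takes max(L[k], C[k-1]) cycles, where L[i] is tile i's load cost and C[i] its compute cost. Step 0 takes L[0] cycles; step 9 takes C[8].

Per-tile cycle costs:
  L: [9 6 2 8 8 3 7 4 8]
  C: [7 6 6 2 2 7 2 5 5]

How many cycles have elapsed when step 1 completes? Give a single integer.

end_cycle[1] = 16

  0. 9=9c; end=9; A:t0 B:-
  1. max(6,7)=7c; end=16; A:t0 B:t1
  2. max(2,6)=6c; end=22; A:t2 B:t1
  3. max(8,6)=8c; end=30; A:t2 B:t3
  4. max(8,2)=8c; end=38; A:t4 B:t3
  5. max(3,2)=3c; end=41; A:t4 B:t5
  6. max(7,7)=7c; end=48; A:t6 B:t5
  7. max(4,2)=4c; end=52; A:t6 B:t7
  8. max(8,5)=8c; end=60; A:t8 B:t7
  9. 5=5c; end=65; A:t8 B:t7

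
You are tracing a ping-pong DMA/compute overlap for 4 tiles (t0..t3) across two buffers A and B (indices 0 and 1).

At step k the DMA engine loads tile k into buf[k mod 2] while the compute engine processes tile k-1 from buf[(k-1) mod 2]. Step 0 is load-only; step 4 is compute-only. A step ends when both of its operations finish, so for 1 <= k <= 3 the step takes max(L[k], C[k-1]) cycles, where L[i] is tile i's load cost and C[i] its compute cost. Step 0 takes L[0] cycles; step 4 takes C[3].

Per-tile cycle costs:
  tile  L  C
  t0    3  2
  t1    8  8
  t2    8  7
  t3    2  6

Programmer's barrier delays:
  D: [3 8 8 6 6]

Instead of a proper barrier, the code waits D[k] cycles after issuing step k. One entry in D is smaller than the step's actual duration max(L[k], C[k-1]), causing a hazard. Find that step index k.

hazard at step 3

step 0: need L[0]=3 = 3; D[0]=3 ok
step 1: need max(L[1]=8,C[0]=2) = 8; D[1]=8 ok
step 2: need max(L[2]=8,C[1]=8) = 8; D[2]=8 ok
step 3: need max(L[3]=2,C[2]=7) = 7; D[3]=6 SHORT
step 4: need C[3]=6 = 6; D[4]=6 ok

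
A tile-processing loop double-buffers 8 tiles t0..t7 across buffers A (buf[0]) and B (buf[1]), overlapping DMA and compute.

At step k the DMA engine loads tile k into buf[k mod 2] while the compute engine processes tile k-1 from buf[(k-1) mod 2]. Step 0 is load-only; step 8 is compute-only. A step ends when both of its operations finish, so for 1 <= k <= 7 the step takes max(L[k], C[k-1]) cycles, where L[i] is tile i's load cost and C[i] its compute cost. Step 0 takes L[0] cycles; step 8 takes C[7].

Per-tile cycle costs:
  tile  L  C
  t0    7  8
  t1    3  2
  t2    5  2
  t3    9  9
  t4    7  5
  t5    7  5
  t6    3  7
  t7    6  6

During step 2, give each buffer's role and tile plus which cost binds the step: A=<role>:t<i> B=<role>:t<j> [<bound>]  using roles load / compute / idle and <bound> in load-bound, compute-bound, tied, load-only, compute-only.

  0. 7=7c; end=7; A:t0 B:-
  1. max(3,8)=8c; end=15; A:t0 B:t1
  2. max(5,2)=5c; end=20; A:t2 B:t1
  3. max(9,2)=9c; end=29; A:t2 B:t3
  4. max(7,9)=9c; end=38; A:t4 B:t3
  5. max(7,5)=7c; end=45; A:t4 B:t5
  6. max(3,5)=5c; end=50; A:t6 B:t5
  7. max(6,7)=7c; end=57; A:t6 B:t7
  8. 6=6c; end=63; A:t6 B:t7

step 2: A=load:t2 B=compute:t1 [load-bound]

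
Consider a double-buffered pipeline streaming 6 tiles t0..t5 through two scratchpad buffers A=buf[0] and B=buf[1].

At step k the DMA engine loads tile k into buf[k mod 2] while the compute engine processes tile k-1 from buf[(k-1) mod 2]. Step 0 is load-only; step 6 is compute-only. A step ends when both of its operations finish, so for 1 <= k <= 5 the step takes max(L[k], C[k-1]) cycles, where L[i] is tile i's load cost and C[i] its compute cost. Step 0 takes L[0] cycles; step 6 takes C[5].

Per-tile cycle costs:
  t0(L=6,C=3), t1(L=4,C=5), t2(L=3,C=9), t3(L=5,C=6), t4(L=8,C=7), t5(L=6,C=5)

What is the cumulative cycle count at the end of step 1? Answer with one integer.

step 0: L[0]=6 → dur=6, Σ=6 | A=load:t0 B=idle [load-only]
step 1: L[1]=4 C[0]=3 → dur=4, Σ=10 | A=compute:t0 B=load:t1 [load-bound]
step 2: L[2]=3 C[1]=5 → dur=5, Σ=15 | A=load:t2 B=compute:t1 [compute-bound]
step 3: L[3]=5 C[2]=9 → dur=9, Σ=24 | A=compute:t2 B=load:t3 [compute-bound]
step 4: L[4]=8 C[3]=6 → dur=8, Σ=32 | A=load:t4 B=compute:t3 [load-bound]
step 5: L[5]=6 C[4]=7 → dur=7, Σ=39 | A=compute:t4 B=load:t5 [compute-bound]
step 6: C[5]=5 → dur=5, Σ=44 | A=idle B=compute:t5 [compute-only]

end_cycle[1] = 10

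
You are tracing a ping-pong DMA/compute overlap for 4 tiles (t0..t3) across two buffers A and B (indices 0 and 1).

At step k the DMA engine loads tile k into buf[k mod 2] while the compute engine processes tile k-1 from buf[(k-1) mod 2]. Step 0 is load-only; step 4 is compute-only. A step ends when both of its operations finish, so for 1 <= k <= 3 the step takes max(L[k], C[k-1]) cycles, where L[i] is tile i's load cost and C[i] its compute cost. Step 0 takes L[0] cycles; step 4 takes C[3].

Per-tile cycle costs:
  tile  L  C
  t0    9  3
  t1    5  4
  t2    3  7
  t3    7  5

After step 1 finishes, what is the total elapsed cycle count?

  0. 9=9c; end=9; A:t0 B:-
  1. max(5,3)=5c; end=14; A:t0 B:t1
  2. max(3,4)=4c; end=18; A:t2 B:t1
  3. max(7,7)=7c; end=25; A:t2 B:t3
  4. 5=5c; end=30; A:t2 B:t3

end_cycle[1] = 14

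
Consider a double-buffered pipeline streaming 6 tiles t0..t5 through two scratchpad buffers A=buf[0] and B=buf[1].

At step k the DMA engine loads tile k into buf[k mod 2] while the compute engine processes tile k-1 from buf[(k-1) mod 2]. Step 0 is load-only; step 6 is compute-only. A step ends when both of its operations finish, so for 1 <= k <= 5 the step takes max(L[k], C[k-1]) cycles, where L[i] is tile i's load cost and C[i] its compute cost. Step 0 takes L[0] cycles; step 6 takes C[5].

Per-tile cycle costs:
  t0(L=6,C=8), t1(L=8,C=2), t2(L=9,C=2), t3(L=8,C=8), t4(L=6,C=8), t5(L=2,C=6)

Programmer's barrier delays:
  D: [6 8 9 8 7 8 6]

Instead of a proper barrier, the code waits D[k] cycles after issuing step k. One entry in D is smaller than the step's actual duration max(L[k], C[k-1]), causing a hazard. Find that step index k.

hazard at step 4

[0] required=L[0]=6=6 vs D=6 ok
[1] required=max(L[1]=8,C[0]=8)=8 vs D=8 ok
[2] required=max(L[2]=9,C[1]=2)=9 vs D=9 ok
[3] required=max(L[3]=8,C[2]=2)=8 vs D=8 ok
[4] required=max(L[4]=6,C[3]=8)=8 vs D=7 SHORT
[5] required=max(L[5]=2,C[4]=8)=8 vs D=8 ok
[6] required=C[5]=6=6 vs D=6 ok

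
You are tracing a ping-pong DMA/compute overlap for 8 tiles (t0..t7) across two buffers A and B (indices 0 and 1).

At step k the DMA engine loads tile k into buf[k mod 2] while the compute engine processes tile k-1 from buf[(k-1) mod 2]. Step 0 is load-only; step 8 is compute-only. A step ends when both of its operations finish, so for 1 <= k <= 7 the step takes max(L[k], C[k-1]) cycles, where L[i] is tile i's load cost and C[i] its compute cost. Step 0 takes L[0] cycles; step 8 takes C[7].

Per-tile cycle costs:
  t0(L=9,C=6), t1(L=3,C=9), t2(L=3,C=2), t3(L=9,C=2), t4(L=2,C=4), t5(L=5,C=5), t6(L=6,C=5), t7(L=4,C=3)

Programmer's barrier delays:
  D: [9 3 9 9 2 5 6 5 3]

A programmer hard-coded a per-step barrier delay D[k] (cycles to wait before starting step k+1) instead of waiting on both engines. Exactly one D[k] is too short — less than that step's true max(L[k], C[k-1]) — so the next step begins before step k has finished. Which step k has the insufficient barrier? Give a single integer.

k=0 barrier L[0]=9→9c, D[0]=9 ok
k=1 barrier max(L[1]=3,C[0]=6)→6c, D[1]=3 SHORT
k=2 barrier max(L[2]=3,C[1]=9)→9c, D[2]=9 ok
k=3 barrier max(L[3]=9,C[2]=2)→9c, D[3]=9 ok
k=4 barrier max(L[4]=2,C[3]=2)→2c, D[4]=2 ok
k=5 barrier max(L[5]=5,C[4]=4)→5c, D[5]=5 ok
k=6 barrier max(L[6]=6,C[5]=5)→6c, D[6]=6 ok
k=7 barrier max(L[7]=4,C[6]=5)→5c, D[7]=5 ok
k=8 barrier C[7]=3→3c, D[8]=3 ok

hazard at step 1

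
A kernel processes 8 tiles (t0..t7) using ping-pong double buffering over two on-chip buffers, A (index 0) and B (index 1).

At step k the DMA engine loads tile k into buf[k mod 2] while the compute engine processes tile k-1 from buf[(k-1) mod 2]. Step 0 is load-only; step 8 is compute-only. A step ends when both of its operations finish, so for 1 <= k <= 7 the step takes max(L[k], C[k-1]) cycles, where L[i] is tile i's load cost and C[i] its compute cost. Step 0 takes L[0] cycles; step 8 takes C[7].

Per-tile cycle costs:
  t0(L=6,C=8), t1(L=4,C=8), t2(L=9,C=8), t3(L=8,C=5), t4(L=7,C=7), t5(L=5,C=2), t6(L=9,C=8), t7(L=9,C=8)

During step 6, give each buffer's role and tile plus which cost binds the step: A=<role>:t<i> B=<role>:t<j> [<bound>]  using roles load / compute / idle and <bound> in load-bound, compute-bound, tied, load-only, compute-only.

step 6: A=load:t6 B=compute:t5 [load-bound]

step 0: L[0]=6 → dur=6, Σ=6 | A=load:t0 B=idle [load-only]
step 1: L[1]=4 C[0]=8 → dur=8, Σ=14 | A=compute:t0 B=load:t1 [compute-bound]
step 2: L[2]=9 C[1]=8 → dur=9, Σ=23 | A=load:t2 B=compute:t1 [load-bound]
step 3: L[3]=8 C[2]=8 → dur=8, Σ=31 | A=compute:t2 B=load:t3 [tied]
step 4: L[4]=7 C[3]=5 → dur=7, Σ=38 | A=load:t4 B=compute:t3 [load-bound]
step 5: L[5]=5 C[4]=7 → dur=7, Σ=45 | A=compute:t4 B=load:t5 [compute-bound]
step 6: L[6]=9 C[5]=2 → dur=9, Σ=54 | A=load:t6 B=compute:t5 [load-bound]
step 7: L[7]=9 C[6]=8 → dur=9, Σ=63 | A=compute:t6 B=load:t7 [load-bound]
step 8: C[7]=8 → dur=8, Σ=71 | A=idle B=compute:t7 [compute-only]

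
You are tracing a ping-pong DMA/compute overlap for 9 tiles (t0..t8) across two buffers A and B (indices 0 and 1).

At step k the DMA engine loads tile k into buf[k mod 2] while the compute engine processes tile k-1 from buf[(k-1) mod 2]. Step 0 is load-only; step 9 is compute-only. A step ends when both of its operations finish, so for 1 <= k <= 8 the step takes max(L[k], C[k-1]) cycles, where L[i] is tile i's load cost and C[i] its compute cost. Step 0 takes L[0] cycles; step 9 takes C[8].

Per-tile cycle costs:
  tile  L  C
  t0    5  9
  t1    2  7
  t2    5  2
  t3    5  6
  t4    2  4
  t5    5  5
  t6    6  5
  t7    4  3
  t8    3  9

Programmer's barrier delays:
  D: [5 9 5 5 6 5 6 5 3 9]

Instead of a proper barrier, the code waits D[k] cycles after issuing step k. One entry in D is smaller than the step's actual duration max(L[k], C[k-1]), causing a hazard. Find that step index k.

hazard at step 2

k=0 barrier L[0]=5→5c, D[0]=5 ok
k=1 barrier max(L[1]=2,C[0]=9)→9c, D[1]=9 ok
k=2 barrier max(L[2]=5,C[1]=7)→7c, D[2]=5 SHORT
k=3 barrier max(L[3]=5,C[2]=2)→5c, D[3]=5 ok
k=4 barrier max(L[4]=2,C[3]=6)→6c, D[4]=6 ok
k=5 barrier max(L[5]=5,C[4]=4)→5c, D[5]=5 ok
k=6 barrier max(L[6]=6,C[5]=5)→6c, D[6]=6 ok
k=7 barrier max(L[7]=4,C[6]=5)→5c, D[7]=5 ok
k=8 barrier max(L[8]=3,C[7]=3)→3c, D[8]=3 ok
k=9 barrier C[8]=9→9c, D[9]=9 ok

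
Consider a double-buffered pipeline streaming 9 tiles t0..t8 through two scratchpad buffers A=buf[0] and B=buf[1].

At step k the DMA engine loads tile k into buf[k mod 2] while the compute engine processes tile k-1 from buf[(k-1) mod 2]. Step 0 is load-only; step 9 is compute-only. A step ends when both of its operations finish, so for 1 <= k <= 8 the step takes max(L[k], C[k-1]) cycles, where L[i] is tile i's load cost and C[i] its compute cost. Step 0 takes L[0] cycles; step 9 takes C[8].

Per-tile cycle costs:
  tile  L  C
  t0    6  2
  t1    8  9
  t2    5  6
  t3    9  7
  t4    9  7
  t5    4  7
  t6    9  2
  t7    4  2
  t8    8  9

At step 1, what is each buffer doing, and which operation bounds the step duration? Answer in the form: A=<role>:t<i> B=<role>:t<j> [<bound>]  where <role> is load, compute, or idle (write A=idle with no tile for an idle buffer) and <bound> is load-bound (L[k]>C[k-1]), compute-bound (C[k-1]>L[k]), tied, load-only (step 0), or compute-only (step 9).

  0. 6=6c; end=6; A:t0 B:-
  1. max(8,2)=8c; end=14; A:t0 B:t1
  2. max(5,9)=9c; end=23; A:t2 B:t1
  3. max(9,6)=9c; end=32; A:t2 B:t3
  4. max(9,7)=9c; end=41; A:t4 B:t3
  5. max(4,7)=7c; end=48; A:t4 B:t5
  6. max(9,7)=9c; end=57; A:t6 B:t5
  7. max(4,2)=4c; end=61; A:t6 B:t7
  8. max(8,2)=8c; end=69; A:t8 B:t7
  9. 9=9c; end=78; A:t8 B:t7

step 1: A=compute:t0 B=load:t1 [load-bound]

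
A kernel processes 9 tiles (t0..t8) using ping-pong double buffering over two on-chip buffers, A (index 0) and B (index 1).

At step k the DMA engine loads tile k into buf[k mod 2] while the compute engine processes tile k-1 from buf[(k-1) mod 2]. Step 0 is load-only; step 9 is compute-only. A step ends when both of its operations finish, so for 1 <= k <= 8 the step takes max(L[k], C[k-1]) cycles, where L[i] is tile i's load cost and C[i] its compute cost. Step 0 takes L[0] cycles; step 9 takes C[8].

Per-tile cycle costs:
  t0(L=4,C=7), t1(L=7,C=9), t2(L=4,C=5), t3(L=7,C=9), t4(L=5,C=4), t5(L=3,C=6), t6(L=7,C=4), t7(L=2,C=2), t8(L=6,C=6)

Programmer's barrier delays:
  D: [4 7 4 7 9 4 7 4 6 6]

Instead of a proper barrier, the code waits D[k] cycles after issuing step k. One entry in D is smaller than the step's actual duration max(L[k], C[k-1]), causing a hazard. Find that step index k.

[0] required=L[0]=4=4 vs D=4 ok
[1] required=max(L[1]=7,C[0]=7)=7 vs D=7 ok
[2] required=max(L[2]=4,C[1]=9)=9 vs D=4 SHORT
[3] required=max(L[3]=7,C[2]=5)=7 vs D=7 ok
[4] required=max(L[4]=5,C[3]=9)=9 vs D=9 ok
[5] required=max(L[5]=3,C[4]=4)=4 vs D=4 ok
[6] required=max(L[6]=7,C[5]=6)=7 vs D=7 ok
[7] required=max(L[7]=2,C[6]=4)=4 vs D=4 ok
[8] required=max(L[8]=6,C[7]=2)=6 vs D=6 ok
[9] required=C[8]=6=6 vs D=6 ok

hazard at step 2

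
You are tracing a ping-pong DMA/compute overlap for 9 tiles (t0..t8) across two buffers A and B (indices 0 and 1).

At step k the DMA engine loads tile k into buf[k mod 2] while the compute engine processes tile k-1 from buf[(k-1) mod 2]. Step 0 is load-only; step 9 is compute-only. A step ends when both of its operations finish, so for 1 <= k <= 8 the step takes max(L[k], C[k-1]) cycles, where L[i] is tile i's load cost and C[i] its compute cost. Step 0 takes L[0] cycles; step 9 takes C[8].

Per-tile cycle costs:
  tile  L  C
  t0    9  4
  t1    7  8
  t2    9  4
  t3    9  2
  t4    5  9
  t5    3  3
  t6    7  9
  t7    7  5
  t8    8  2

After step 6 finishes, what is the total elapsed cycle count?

  0. 9=9c; end=9; A:t0 B:-
  1. max(7,4)=7c; end=16; A:t0 B:t1
  2. max(9,8)=9c; end=25; A:t2 B:t1
  3. max(9,4)=9c; end=34; A:t2 B:t3
  4. max(5,2)=5c; end=39; A:t4 B:t3
  5. max(3,9)=9c; end=48; A:t4 B:t5
  6. max(7,3)=7c; end=55; A:t6 B:t5
  7. max(7,9)=9c; end=64; A:t6 B:t7
  8. max(8,5)=8c; end=72; A:t8 B:t7
  9. 2=2c; end=74; A:t8 B:t7

end_cycle[6] = 55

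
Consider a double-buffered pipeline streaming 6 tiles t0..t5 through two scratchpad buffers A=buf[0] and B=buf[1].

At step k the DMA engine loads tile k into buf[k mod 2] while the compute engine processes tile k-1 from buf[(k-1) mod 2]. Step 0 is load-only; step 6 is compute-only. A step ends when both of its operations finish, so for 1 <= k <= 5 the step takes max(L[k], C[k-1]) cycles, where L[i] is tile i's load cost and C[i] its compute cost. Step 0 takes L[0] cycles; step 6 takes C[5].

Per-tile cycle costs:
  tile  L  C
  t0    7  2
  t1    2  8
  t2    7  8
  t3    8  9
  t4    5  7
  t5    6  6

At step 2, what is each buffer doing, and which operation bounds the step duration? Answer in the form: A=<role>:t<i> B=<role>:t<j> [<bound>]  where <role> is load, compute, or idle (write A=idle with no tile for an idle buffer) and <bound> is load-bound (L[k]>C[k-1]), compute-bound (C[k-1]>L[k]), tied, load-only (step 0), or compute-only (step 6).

step 2: A=load:t2 B=compute:t1 [compute-bound]

step 0: L[0]=7 → dur=7, Σ=7 | A=load:t0 B=idle [load-only]
step 1: L[1]=2 C[0]=2 → dur=2, Σ=9 | A=compute:t0 B=load:t1 [tied]
step 2: L[2]=7 C[1]=8 → dur=8, Σ=17 | A=load:t2 B=compute:t1 [compute-bound]
step 3: L[3]=8 C[2]=8 → dur=8, Σ=25 | A=compute:t2 B=load:t3 [tied]
step 4: L[4]=5 C[3]=9 → dur=9, Σ=34 | A=load:t4 B=compute:t3 [compute-bound]
step 5: L[5]=6 C[4]=7 → dur=7, Σ=41 | A=compute:t4 B=load:t5 [compute-bound]
step 6: C[5]=6 → dur=6, Σ=47 | A=idle B=compute:t5 [compute-only]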